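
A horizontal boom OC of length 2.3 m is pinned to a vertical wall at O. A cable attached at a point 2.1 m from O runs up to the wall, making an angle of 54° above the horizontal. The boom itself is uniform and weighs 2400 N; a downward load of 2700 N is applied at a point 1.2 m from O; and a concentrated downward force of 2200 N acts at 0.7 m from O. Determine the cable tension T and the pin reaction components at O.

ΣM about O: T·sin54°·2.1 − 2400·1.15 − 2700·1.2 − 2200·0.7 = 0 → T = 7540/(2.1·0.809017) = 4438.07 ≈ 4438 N.
ΣF_x = 0: O_x − T·cos54° = 0 → O_x = 4438.07 × 0.587785 = 2609 N.
ΣF_y = 0: O_y + T·sin54° − 2400 − 2700 − 2200 = 0 → O_y = 7300 − 4438.07 × 0.809017 = 3710 N.

T = 4438 N, O_x = 2609 N, O_y = 3710 N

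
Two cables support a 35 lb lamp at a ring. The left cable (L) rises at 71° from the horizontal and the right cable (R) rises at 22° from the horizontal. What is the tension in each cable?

ΣF_x = 0: −T_L·cos71° + T_R·cos22° = 0 → T_R = 0.351137·T_L.
ΣF_y = 0: T_L·sin71° + T_R·sin22° = 35.
Substitute: T_L·(0.945519 + 0.351137·0.374607) = 35 → T_L = 32.4959 ≈ 32.50 lb.
Then T_R = 0.351137 × 32.4959 = 11.41 lb.

T_L = 32.50 lb, T_R = 11.41 lb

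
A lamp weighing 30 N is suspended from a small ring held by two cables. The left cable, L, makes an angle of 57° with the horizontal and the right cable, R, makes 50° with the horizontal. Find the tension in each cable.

T_L = 20.16 N, T_R = 17.09 N

ΣF_x = 0: −T_L·cos57° + T_R·cos50° = 0 → T_R = 0.847308·T_L.
ΣF_y = 0: T_L·sin57° + T_R·sin50° = 30.
Substitute: T_L·(0.838671 + 0.847308·0.766044) = 30 → T_L = 20.1647 ≈ 20.16 N.
Then T_R = 0.847308 × 20.1647 = 17.09 N.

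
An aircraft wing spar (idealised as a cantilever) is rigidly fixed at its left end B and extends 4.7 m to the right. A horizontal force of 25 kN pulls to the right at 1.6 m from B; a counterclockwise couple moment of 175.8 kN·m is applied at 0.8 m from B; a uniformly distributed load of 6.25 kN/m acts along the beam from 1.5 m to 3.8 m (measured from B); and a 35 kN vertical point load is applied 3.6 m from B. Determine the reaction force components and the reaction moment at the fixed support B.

Resultant of the distributed load: 6.25 × 2.3 = 14.375 kN at 2.65 m from B.
ΣF_x = 0: B_x + 25 = 0 → B_x = -25.00 kN.
ΣF_y = 0: B_y − 6.25·2.3 − 35 = 0 → B_y = 49.38 kN.
ΣM about B: M_B + 175.8 − (6.25·2.3)·2.65 − 35·3.6 = 0 → M_B = -11.71 kN·m.

B_x = -25.00 kN, B_y = 49.38 kN, M_B = -11.71 kN·m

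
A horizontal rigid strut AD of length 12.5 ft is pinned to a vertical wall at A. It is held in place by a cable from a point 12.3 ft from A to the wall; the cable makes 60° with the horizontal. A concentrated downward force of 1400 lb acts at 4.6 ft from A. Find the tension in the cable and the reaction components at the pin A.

ΣM about A: T·sin60°·12.3 − 1400·4.6 = 0 → T = 6440/(12.3·0.866025) = 604.575 ≈ 604.6 lb.
ΣF_x = 0: A_x − T·cos60° = 0 → A_x = 604.575 × 0.5 = 302.3 lb.
ΣF_y = 0: A_y + T·sin60° − 1400 = 0 → A_y = 1400 − 604.575 × 0.866025 = 876.4 lb.

T = 604.6 lb, A_x = 302.3 lb, A_y = 876.4 lb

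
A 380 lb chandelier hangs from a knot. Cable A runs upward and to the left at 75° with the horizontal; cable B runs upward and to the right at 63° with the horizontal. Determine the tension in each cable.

T_A = 257.8 lb, T_B = 147.0 lb

ΣF_x = 0: −T_A·cos75° + T_B·cos63° = 0 → T_B = 0.570098·T_A.
ΣF_y = 0: T_A·sin75° + T_B·sin63° = 380.
Substitute: T_A·(0.965926 + 0.570098·0.891007) = 380 → T_A = 257.822 ≈ 257.8 lb.
Then T_B = 0.570098 × 257.822 = 147.0 lb.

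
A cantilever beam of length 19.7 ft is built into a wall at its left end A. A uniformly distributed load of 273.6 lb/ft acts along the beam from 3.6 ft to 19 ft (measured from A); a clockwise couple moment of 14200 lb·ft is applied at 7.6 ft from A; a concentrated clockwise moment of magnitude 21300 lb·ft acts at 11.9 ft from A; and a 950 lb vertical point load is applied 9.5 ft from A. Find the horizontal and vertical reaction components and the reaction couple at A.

A_x = 0, A_y = 5163 lb, M_A = 92140 lb·ft

Resultant of the distributed load: 273.6 × 15.4 = 4213.44 lb at 11.3 ft from A.
ΣF_x = 0: A_x = 0.
ΣF_y = 0: A_y − 273.6·15.4 − 950 = 0 → A_y = 5163 lb.
ΣM about A: M_A − (273.6·15.4)·11.3 − 14200 − 21300 − 950·9.5 = 0 → M_A = 92140 lb·ft.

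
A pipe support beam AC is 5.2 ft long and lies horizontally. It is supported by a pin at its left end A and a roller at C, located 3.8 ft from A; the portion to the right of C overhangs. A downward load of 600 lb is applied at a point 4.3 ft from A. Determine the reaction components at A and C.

Taking moments about A: C_y·3.8 − 600·4.3 = 0 → C_y = 2580/3.8 = 678.947 ≈ 678.9 lb.
ΣF_y = 0: A_y + 678.947 − 600 = 0 → A_y = -78.95 lb.
ΣF_x = 0: no horizontal applied forces, so A_x = 0.

A_x = 0, A_y = -78.95 lb, C_y = 678.9 lb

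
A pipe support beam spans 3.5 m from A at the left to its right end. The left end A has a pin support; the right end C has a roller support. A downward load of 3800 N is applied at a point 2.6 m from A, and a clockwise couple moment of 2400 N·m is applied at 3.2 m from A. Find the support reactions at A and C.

ΣM about A: C_y·3.5 − 3800·2.6 − 2400 = 0 → C_y = 12280/3.5 = 3508.57 ≈ 3509 N.
ΣF_y = 0: A_y + 3508.57 − 3800 = 0 → A_y = 291.4 N.
ΣF_x = 0: no horizontal applied forces, so A_x = 0.

A_x = 0, A_y = 291.4 N, C_y = 3509 N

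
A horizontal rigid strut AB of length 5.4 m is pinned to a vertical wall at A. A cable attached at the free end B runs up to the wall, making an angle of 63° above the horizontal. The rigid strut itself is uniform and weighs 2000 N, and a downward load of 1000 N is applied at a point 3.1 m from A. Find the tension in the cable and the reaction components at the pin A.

ΣM about A: T·sin63°·5.4 − 2000·2.7 − 1000·3.1 = 0 → T = 8500/(5.4·0.891007) = 1766.62 ≈ 1767 N.
ΣF_x = 0: A_x − T·cos63° = 0 → A_x = 1766.62 × 0.45399 = 802.0 N.
ΣF_y = 0: A_y + T·sin63° − 2000 − 1000 = 0 → A_y = 3000 − 1766.62 × 0.891007 = 1426 N.

T = 1767 N, A_x = 802.0 N, A_y = 1426 N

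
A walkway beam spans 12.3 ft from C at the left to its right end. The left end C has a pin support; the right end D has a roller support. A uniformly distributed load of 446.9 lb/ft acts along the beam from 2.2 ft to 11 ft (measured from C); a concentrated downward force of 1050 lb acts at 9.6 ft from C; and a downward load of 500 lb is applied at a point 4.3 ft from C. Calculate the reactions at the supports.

Resultant of the distributed load: 446.9 × 8.8 = 3932.72 lb at 6.6 ft from C.
ΣM about C: D_y·12.3 − (446.9·8.8)·6.6 − 1050·9.6 − 500·4.3 = 0 → D_y = 38185.952/12.3 = 3104.55 ≈ 3105 lb.
ΣF_y = 0: C_y + 3104.55 − 446.9·8.8 − 1050 − 500 = 0 → C_y = 2378 lb.
ΣF_x = 0: no horizontal applied forces, so C_x = 0.

C_x = 0, C_y = 2378 lb, D_y = 3105 lb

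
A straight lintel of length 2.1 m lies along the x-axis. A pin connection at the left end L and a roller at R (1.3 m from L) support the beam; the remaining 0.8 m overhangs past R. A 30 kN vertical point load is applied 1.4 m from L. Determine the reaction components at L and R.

L_x = 0, L_y = -2.308 kN, R_y = 32.31 kN

Taking moments about L: R_y·1.3 − 30·1.4 = 0 → R_y = 42/1.3 = 32.3077 ≈ 32.31 kN.
ΣF_y = 0: L_y + 32.3077 − 30 = 0 → L_y = -2.308 kN.
ΣF_x = 0: no horizontal applied forces, so L_x = 0.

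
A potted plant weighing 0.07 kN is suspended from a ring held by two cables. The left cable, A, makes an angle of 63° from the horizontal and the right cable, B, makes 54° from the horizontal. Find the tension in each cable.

ΣF_x = 0: −T_A·cos63° + T_B·cos54° = 0 → T_B = 0.772375·T_A.
ΣF_y = 0: T_A·sin63° + T_B·sin54° = 0.07.
Substitute: T_A·(0.891007 + 0.772375·0.809017) = 0.07 → T_A = 0.0461781 ≈ 0.04618 kN.
Then T_B = 0.772375 × 0.0461781 = 0.03567 kN.

T_A = 0.04618 kN, T_B = 0.03567 kN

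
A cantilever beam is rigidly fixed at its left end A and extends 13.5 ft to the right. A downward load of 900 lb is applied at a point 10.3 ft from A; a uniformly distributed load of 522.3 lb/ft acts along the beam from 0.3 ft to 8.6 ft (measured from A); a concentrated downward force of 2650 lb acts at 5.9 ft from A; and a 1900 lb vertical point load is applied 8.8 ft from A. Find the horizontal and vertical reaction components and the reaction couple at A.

Resultant of the distributed load: 522.3 × 8.3 = 4335.09 lb at 4.45 ft from A.
ΣF_x = 0: A_x = 0.
ΣF_y = 0: A_y − 900 − 522.3·8.3 − 2650 − 1900 = 0 → A_y = 9785 lb.
ΣM about A: M_A − 900·10.3 − (522.3·8.3)·4.45 − 2650·5.9 − 1900·8.8 = 0 → M_A = 60920 lb·ft.

A_x = 0, A_y = 9785 lb, M_A = 60920 lb·ft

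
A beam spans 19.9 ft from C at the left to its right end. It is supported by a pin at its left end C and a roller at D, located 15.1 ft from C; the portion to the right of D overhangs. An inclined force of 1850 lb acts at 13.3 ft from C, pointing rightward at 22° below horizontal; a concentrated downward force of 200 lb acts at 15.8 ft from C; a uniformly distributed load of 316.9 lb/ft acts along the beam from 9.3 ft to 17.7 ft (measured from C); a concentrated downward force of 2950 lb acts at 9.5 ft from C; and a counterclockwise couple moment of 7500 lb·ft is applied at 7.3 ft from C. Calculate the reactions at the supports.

Resultant of the distributed load: 316.9 × 8.4 = 2661.96 lb at 13.5 ft from C.
Taking moments about C: D_y·15.1 − 1850·sin22°·13.3 − 200·15.8 − (316.9·8.4)·13.5 − 2950·9.5 + 7500 = 0 → D_y = 68838.7/15.1 = 4558.85 ≈ 4559 lb.
ΣF_y = 0: C_y + 4558.85 − 1850·sin22° − 200 − 316.9·8.4 − 2950 = 0 → C_y = 1946 lb.
ΣF_x = 0: C_x + 1850·cos22° = 0 → C_x = -1715 lb.

C_x = -1715 lb, C_y = 1946 lb, D_y = 4559 lb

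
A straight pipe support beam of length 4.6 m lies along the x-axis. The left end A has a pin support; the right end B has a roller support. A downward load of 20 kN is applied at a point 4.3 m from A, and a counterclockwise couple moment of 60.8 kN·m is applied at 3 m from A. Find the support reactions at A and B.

ΣM about A: B_y·4.6 − 20·4.3 + 60.8 = 0 → B_y = 25.2/4.6 = 5.47826 ≈ 5.478 kN.
ΣF_y = 0: A_y + 5.47826 − 20 = 0 → A_y = 14.52 kN.
ΣF_x = 0: no horizontal applied forces, so A_x = 0.

A_x = 0, A_y = 14.52 kN, B_y = 5.478 kN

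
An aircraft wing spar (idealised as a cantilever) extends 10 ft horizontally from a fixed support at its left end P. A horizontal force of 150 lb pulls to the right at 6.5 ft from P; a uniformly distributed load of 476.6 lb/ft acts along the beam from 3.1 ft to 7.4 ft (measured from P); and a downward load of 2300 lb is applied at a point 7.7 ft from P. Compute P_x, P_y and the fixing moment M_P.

P_x = -150.0 lb, P_y = 4349 lb, M_P = 28470 lb·ft

Resultant of the distributed load: 476.6 × 4.3 = 2049.38 lb at 5.25 ft from P.
ΣF_x = 0: P_x + 150 = 0 → P_x = -150.0 lb.
ΣF_y = 0: P_y − 476.6·4.3 − 2300 = 0 → P_y = 4349 lb.
ΣM about P: M_P − (476.6·4.3)·5.25 − 2300·7.7 = 0 → M_P = 28470 lb·ft.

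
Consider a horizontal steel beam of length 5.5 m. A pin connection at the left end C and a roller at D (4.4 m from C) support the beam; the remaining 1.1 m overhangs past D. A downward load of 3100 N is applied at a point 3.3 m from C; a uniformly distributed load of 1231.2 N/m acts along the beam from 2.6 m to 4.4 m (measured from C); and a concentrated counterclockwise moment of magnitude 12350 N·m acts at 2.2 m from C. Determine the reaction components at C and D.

C_x = 0, C_y = 4035 N, D_y = 1281 N

Resultant of the distributed load: 1231.2 × 1.8 = 2216.16 N at 3.5 m from C.
Taking moments about C: D_y·4.4 − 3100·3.3 − (1231.2·1.8)·3.5 + 12350 = 0 → D_y = 5636.56/4.4 = 1281.04 ≈ 1281 N.
ΣF_y = 0: C_y + 1281.04 − 3100 − 1231.2·1.8 = 0 → C_y = 4035 N.
ΣF_x = 0: no horizontal applied forces, so C_x = 0.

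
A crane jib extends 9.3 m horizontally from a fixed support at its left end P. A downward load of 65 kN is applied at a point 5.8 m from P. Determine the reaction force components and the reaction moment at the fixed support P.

ΣF_x = 0: P_x = 0.
ΣF_y = 0: P_y − 65 = 0 → P_y = 65.00 kN.
ΣM about P: M_P − 65·5.8 = 0 → M_P = 377.0 kN·m.

P_x = 0, P_y = 65.00 kN, M_P = 377.0 kN·m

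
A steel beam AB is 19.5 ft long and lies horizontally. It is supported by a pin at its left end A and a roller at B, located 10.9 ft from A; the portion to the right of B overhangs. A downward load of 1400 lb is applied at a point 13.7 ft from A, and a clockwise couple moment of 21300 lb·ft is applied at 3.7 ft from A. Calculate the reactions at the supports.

Moments about A: B_y·10.9 − 1400·13.7 − 21300 = 0 → B_y = 40480/10.9 = 3713.76 ≈ 3714 lb.
ΣF_y = 0: A_y + 3713.76 − 1400 = 0 → A_y = -2314 lb.
ΣF_x = 0: no horizontal applied forces, so A_x = 0.

A_x = 0, A_y = -2314 lb, B_y = 3714 lb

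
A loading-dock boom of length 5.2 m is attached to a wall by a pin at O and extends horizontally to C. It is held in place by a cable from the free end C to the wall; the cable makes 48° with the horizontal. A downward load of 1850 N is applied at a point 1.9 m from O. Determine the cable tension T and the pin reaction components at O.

T = 909.6 N, O_x = 608.6 N, O_y = 1174 N

ΣM about O: T·sin48°·5.2 − 1850·1.9 = 0 → T = 3515/(5.2·0.743145) = 909.596 ≈ 909.6 N.
ΣF_x = 0: O_x − T·cos48° = 0 → O_x = 909.596 × 0.669131 = 608.6 N.
ΣF_y = 0: O_y + T·sin48° − 1850 = 0 → O_y = 1850 − 909.596 × 0.743145 = 1174 N.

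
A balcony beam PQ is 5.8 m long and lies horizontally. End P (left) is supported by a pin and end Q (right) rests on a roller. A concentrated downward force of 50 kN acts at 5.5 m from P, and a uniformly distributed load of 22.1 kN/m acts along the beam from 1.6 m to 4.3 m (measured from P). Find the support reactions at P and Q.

Resultant of the distributed load: 22.1 × 2.7 = 59.67 kN at 2.95 m from P.
Taking moments about P: Q_y·5.8 − 50·5.5 − (22.1·2.7)·2.95 = 0 → Q_y = 451.0265/5.8 = 77.7632 ≈ 77.76 kN.
ΣF_y = 0: P_y + 77.7632 − 50 − 22.1·2.7 = 0 → P_y = 31.91 kN.
ΣF_x = 0: no horizontal applied forces, so P_x = 0.

P_x = 0, P_y = 31.91 kN, Q_y = 77.76 kN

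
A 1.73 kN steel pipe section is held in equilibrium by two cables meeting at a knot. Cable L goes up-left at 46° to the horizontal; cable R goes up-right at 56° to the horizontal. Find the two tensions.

ΣF_x = 0: −T_L·cos46° + T_R·cos56° = 0 → T_R = 1.24225·T_L.
ΣF_y = 0: T_L·sin46° + T_R·sin56° = 1.73.
Substitute: T_L·(0.71934 + 1.24225·0.829038) = 1.73 → T_L = 0.989017 ≈ 0.9890 kN.
Then T_R = 1.24225 × 0.989017 = 1.229 kN.

T_L = 0.9890 kN, T_R = 1.229 kN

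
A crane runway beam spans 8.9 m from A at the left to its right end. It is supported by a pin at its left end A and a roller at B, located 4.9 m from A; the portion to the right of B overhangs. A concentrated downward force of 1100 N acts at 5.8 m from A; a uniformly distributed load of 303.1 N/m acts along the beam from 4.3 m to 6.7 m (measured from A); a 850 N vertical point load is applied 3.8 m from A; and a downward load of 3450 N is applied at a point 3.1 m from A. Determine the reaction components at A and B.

A_x = 0, A_y = 1167 N, B_y = 4960 N

Resultant of the distributed load: 303.1 × 2.4 = 727.44 N at 5.5 m from A.
ΣM about A: B_y·4.9 − 1100·5.8 − (303.1·2.4)·5.5 − 850·3.8 − 3450·3.1 = 0 → B_y = 24305.92/4.9 = 4960.39 ≈ 4960 N.
ΣF_y = 0: A_y + 4960.39 − 1100 − 303.1·2.4 − 850 − 3450 = 0 → A_y = 1167 N.
ΣF_x = 0: no horizontal applied forces, so A_x = 0.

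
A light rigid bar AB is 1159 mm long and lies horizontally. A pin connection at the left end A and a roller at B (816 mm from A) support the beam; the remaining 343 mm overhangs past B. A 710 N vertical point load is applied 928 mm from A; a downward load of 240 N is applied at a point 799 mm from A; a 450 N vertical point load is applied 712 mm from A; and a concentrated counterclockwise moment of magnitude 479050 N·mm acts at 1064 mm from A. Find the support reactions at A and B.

A_x = 0, A_y = 552.0 N, B_y = 848.0 N

ΣM about A: B_y·816 − 710·928 − 240·799 − 450·712 + 479050 = 0 → B_y = 691990/816 = 848.027 ≈ 848.0 N.
ΣF_y = 0: A_y + 848.027 − 710 − 240 − 450 = 0 → A_y = 552.0 N.
ΣF_x = 0: no horizontal applied forces, so A_x = 0.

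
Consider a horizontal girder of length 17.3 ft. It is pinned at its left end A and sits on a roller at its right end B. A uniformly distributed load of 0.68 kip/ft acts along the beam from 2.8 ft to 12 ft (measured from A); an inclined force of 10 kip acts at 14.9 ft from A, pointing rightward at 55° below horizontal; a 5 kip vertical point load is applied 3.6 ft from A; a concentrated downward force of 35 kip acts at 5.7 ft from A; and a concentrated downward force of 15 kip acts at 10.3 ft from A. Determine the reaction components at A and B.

A_x = -5.736 kip, A_y = 38.21 kip, B_y = 31.23 kip

Resultant of the distributed load: 0.68 × 9.2 = 6.256 kip at 7.4 ft from A.
ΣM about A: B_y·17.3 − (0.68·9.2)·7.4 − 10·sin55°·14.9 − 5·3.6 − 35·5.7 − 15·10.3 = 0 → B_y = 540.348/17.3 = 31.234 ≈ 31.23 kip.
ΣF_y = 0: A_y + 31.234 − 0.68·9.2 − 10·sin55° − 5 − 35 − 15 = 0 → A_y = 38.21 kip.
ΣF_x = 0: A_x + 10·cos55° = 0 → A_x = -5.736 kip.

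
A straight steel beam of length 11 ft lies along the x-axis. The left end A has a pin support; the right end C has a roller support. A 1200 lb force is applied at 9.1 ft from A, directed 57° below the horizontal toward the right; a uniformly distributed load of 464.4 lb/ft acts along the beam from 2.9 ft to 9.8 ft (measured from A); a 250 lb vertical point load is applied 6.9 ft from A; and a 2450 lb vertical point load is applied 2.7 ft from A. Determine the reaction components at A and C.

Resultant of the distributed load: 464.4 × 6.9 = 3204.36 lb at 6.35 ft from A.
Moments about A: C_y·11 − 1200·sin57°·9.1 − (464.4·6.9)·6.35 − 250·6.9 − 2450·2.7 = 0 → C_y = 37846/11 = 3440.55 ≈ 3441 lb.
ΣF_y = 0: A_y + 3440.55 − 1200·sin57° − 464.4·6.9 − 250 − 2450 = 0 → A_y = 3470 lb.
ΣF_x = 0: A_x + 1200·cos57° = 0 → A_x = -653.6 lb.

A_x = -653.6 lb, A_y = 3470 lb, C_y = 3441 lb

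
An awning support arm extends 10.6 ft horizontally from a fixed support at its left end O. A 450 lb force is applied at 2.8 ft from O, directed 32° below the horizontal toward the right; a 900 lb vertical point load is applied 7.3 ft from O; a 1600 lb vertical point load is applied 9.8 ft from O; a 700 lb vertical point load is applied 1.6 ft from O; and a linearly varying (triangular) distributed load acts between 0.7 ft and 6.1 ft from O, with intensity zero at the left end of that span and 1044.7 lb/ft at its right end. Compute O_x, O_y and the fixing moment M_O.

O_x = -381.6 lb, O_y = 6259 lb, M_O = 36170 lb·ft

Resultant of the triangular load: ½ × 1044.7 × 5.4 = 2820.69 lb, acting at 4.3 ft from O (one-third of the span from the peak).
ΣF_x = 0: O_x + 450·cos32° = 0 → O_x = -381.6 lb.
ΣF_y = 0: O_y − 450·sin32° − 900 − 1600 − 700 − ½·1044.7·5.4 = 0 → O_y = 6259 lb.
ΣM about O: M_O − 450·sin32°·2.8 − 900·7.3 − 1600·9.8 − 700·1.6 − (½·1044.7·5.4)·4.3 = 0 → M_O = 36170 lb·ft.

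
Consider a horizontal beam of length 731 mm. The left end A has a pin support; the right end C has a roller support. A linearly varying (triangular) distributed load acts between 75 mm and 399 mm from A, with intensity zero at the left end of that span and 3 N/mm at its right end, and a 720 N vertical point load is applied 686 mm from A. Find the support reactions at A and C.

Resultant of the triangular load: ½ × 3 × 324 = 486 N, acting at 291 mm from A (one-third of the span from the peak).
ΣM about A: C_y·731 − (½·3·324)·291 − 720·686 = 0 → C_y = 635346/731 = 869.146 ≈ 869.1 N.
ΣF_y = 0: A_y + 869.146 − ½·3·324 − 720 = 0 → A_y = 336.9 N.
ΣF_x = 0: no horizontal applied forces, so A_x = 0.

A_x = 0, A_y = 336.9 N, C_y = 869.1 N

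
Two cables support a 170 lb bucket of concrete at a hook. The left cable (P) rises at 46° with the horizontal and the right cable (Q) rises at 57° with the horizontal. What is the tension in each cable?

ΣF_x = 0: −T_P·cos46° + T_Q·cos57° = 0 → T_Q = 1.27545·T_P.
ΣF_y = 0: T_P·sin46° + T_Q·sin57° = 170.
Substitute: T_P·(0.71934 + 1.27545·0.838671) = 170 → T_P = 95.0239 ≈ 95.02 lb.
Then T_Q = 1.27545 × 95.0239 = 121.2 lb.

T_P = 95.02 lb, T_Q = 121.2 lb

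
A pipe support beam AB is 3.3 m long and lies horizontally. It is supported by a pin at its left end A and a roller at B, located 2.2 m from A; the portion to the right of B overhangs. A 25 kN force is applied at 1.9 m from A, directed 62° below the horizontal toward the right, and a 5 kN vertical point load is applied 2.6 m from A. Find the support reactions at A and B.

Moments about A: B_y·2.2 − 25·sin62°·1.9 − 5·2.6 = 0 → B_y = 54.94/2.2 = 24.9727 ≈ 24.97 kN.
ΣF_y = 0: A_y + 24.9727 − 25·sin62° − 5 = 0 → A_y = 2.101 kN.
ΣF_x = 0: A_x + 25·cos62° = 0 → A_x = -11.74 kN.

A_x = -11.74 kN, A_y = 2.101 kN, B_y = 24.97 kN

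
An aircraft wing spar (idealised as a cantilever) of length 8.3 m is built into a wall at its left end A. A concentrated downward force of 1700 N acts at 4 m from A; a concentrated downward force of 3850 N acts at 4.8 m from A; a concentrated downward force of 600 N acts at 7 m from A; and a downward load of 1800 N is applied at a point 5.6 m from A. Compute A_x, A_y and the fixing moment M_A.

A_x = 0, A_y = 7950 N, M_A = 39560 N·m

ΣF_x = 0: A_x = 0.
ΣF_y = 0: A_y − 1700 − 3850 − 600 − 1800 = 0 → A_y = 7950 N.
ΣM about A: M_A − 1700·4 − 3850·4.8 − 600·7 − 1800·5.6 = 0 → M_A = 39560 N·m.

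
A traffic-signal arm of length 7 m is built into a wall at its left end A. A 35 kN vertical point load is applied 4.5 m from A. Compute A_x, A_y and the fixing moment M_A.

ΣF_x = 0: A_x = 0.
ΣF_y = 0: A_y − 35 = 0 → A_y = 35.00 kN.
ΣM about A: M_A − 35·4.5 = 0 → M_A = 157.5 kN·m.

A_x = 0, A_y = 35.00 kN, M_A = 157.5 kN·m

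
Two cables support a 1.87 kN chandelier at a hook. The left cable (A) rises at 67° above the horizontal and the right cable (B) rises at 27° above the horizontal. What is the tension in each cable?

ΣF_x = 0: −T_A·cos67° + T_B·cos27° = 0 → T_B = 0.438528·T_A.
ΣF_y = 0: T_A·sin67° + T_B·sin27° = 1.87.
Substitute: T_A·(0.920505 + 0.438528·0.45399) = 1.87 → T_A = 1.67025 ≈ 1.670 kN.
Then T_B = 0.438528 × 1.67025 = 0.7325 kN.

T_A = 1.670 kN, T_B = 0.7325 kN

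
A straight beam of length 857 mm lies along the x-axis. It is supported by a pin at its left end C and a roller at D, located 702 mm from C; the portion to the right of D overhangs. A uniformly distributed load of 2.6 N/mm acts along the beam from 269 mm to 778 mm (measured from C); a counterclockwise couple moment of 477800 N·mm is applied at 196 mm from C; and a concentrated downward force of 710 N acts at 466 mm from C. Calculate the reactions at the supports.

Resultant of the distributed load: 2.6 × 509 = 1323.4 N at 523.5 mm from C.
ΣM about C: D_y·702 − (2.6·509)·523.5 + 477800 − 710·466 = 0 → D_y = 545859.9/702 = 777.578 ≈ 777.6 N.
ΣF_y = 0: C_y + 777.578 − 2.6·509 − 710 = 0 → C_y = 1256 N.
ΣF_x = 0: no horizontal applied forces, so C_x = 0.

C_x = 0, C_y = 1256 N, D_y = 777.6 N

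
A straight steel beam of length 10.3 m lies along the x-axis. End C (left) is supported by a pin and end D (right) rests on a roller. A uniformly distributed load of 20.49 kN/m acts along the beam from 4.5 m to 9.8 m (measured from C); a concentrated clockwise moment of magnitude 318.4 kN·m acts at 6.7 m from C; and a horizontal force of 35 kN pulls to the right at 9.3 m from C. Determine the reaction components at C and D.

Resultant of the distributed load: 20.49 × 5.3 = 108.597 kN at 7.15 m from C.
Moments about C: D_y·10.3 − (20.49·5.3)·7.15 − 318.4 = 0 → D_y = 1094.86855/10.3 = 106.298 ≈ 106.3 kN.
ΣF_y = 0: C_y + 106.298 − 20.49·5.3 = 0 → C_y = 2.299 kN.
ΣF_x = 0: C_x + 35 = 0 → C_x = -35.00 kN.

C_x = -35.00 kN, C_y = 2.299 kN, D_y = 106.3 kN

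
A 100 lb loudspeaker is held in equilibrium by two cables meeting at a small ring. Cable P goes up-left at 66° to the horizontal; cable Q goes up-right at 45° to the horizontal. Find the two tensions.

T_P = 75.74 lb, T_Q = 43.57 lb

ΣF_x = 0: −T_P·cos66° + T_Q·cos45° = 0 → T_Q = 0.575212·T_P.
ΣF_y = 0: T_P·sin66° + T_Q·sin45° = 100.
Substitute: T_P·(0.913545 + 0.575212·0.707107) = 100 → T_P = 75.7414 ≈ 75.74 lb.
Then T_Q = 0.575212 × 75.7414 = 43.57 lb.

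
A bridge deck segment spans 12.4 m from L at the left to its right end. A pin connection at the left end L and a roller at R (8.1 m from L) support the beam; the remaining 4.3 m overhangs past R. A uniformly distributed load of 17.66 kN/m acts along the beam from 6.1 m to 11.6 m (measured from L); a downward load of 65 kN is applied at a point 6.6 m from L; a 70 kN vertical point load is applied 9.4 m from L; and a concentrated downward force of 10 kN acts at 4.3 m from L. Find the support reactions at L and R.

L_x = 0, L_y = -3.500 kN, R_y = 245.6 kN

Resultant of the distributed load: 17.66 × 5.5 = 97.13 kN at 8.85 m from L.
Taking moments about L: R_y·8.1 − (17.66·5.5)·8.85 − 65·6.6 − 70·9.4 − 10·4.3 = 0 → R_y = 1989.6005/8.1 = 245.63 ≈ 245.6 kN.
ΣF_y = 0: L_y + 245.63 − 17.66·5.5 − 65 − 70 − 10 = 0 → L_y = -3.500 kN.
ΣF_x = 0: no horizontal applied forces, so L_x = 0.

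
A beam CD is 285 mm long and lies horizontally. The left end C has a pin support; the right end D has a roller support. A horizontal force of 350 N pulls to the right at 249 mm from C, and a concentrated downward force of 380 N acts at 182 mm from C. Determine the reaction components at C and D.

C_x = -350.0 N, C_y = 137.3 N, D_y = 242.7 N

Taking moments about C: D_y·285 − 380·182 = 0 → D_y = 69160/285 = 242.667 ≈ 242.7 N.
ΣF_y = 0: C_y + 242.667 − 380 = 0 → C_y = 137.3 N.
ΣF_x = 0: C_x + 350 = 0 → C_x = -350.0 N.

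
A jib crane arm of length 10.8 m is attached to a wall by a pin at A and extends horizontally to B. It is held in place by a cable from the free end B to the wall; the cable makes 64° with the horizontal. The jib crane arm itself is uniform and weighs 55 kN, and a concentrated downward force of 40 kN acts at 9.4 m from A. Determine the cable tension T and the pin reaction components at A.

T = 69.33 kN, A_x = 30.39 kN, A_y = 32.69 kN

ΣM about A: T·sin64°·10.8 − 55·5.4 − 40·9.4 = 0 → T = 673/(10.8·0.898794) = 69.3316 ≈ 69.33 kN.
ΣF_x = 0: A_x − T·cos64° = 0 → A_x = 69.3316 × 0.438371 = 30.39 kN.
ΣF_y = 0: A_y + T·sin64° − 55 − 40 = 0 → A_y = 95 − 69.3316 × 0.898794 = 32.69 kN.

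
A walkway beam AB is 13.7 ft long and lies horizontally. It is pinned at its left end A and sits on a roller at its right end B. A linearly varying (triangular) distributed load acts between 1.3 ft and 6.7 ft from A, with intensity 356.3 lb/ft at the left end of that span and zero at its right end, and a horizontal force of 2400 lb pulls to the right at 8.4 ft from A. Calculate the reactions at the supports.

A_x = -2400 lb, A_y = 744.3 lb, B_y = 217.7 lb

Resultant of the triangular load: ½ × 356.3 × 5.4 = 962.01 lb, acting at 3.1 ft from A (one-third of the span from the peak).
Taking moments about A: B_y·13.7 − (½·356.3·5.4)·3.1 = 0 → B_y = 2982.231/13.7 = 217.681 ≈ 217.7 lb.
ΣF_y = 0: A_y + 217.681 − ½·356.3·5.4 = 0 → A_y = 744.3 lb.
ΣF_x = 0: A_x + 2400 = 0 → A_x = -2400 lb.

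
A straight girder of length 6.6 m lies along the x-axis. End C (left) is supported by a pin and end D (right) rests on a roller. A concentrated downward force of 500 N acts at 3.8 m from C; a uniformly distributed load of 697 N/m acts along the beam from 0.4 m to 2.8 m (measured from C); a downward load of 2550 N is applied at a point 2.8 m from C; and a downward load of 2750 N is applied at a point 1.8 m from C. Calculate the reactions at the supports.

Resultant of the distributed load: 697 × 2.4 = 1672.8 N at 1.6 m from C.
ΣM about C: D_y·6.6 − 500·3.8 − (697·2.4)·1.6 − 2550·2.8 − 2750·1.8 = 0 → D_y = 16666.48/6.6 = 2525.22 ≈ 2525 N.
ΣF_y = 0: C_y + 2525.22 − 500 − 697·2.4 − 2550 − 2750 = 0 → C_y = 4948 N.
ΣF_x = 0: no horizontal applied forces, so C_x = 0.

C_x = 0, C_y = 4948 N, D_y = 2525 N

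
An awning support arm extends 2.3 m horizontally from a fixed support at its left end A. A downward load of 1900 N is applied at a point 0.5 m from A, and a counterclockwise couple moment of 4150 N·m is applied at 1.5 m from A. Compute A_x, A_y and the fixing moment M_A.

ΣF_x = 0: A_x = 0.
ΣF_y = 0: A_y − 1900 = 0 → A_y = 1900 N.
ΣM about A: M_A − 1900·0.5 + 4150 = 0 → M_A = -3200 N·m.

A_x = 0, A_y = 1900 N, M_A = -3200 N·m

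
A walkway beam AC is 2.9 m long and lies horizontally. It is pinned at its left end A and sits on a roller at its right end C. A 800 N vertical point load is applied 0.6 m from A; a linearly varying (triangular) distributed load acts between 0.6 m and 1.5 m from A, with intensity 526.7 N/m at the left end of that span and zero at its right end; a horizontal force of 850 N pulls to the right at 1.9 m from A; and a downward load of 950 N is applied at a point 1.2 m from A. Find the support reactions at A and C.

Resultant of the triangular load: ½ × 526.7 × 0.9 = 237.015 N, acting at 0.9 m from A (one-third of the span from the peak).
Moments about A: C_y·2.9 − 800·0.6 − (½·526.7·0.9)·0.9 − 950·1.2 = 0 → C_y = 1833.3135/2.9 = 632.177 ≈ 632.2 N.
ΣF_y = 0: A_y + 632.177 − 800 − ½·526.7·0.9 − 950 = 0 → A_y = 1355 N.
ΣF_x = 0: A_x + 850 = 0 → A_x = -850.0 N.

A_x = -850.0 N, A_y = 1355 N, C_y = 632.2 N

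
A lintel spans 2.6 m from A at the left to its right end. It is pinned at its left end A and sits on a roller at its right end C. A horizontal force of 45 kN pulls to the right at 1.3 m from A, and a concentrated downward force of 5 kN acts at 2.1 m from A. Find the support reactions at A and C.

Taking moments about A: C_y·2.6 − 5·2.1 = 0 → C_y = 10.5/2.6 = 4.03846 ≈ 4.038 kN.
ΣF_y = 0: A_y + 4.03846 − 5 = 0 → A_y = 0.9615 kN.
ΣF_x = 0: A_x + 45 = 0 → A_x = -45.00 kN.

A_x = -45.00 kN, A_y = 0.9615 kN, C_y = 4.038 kN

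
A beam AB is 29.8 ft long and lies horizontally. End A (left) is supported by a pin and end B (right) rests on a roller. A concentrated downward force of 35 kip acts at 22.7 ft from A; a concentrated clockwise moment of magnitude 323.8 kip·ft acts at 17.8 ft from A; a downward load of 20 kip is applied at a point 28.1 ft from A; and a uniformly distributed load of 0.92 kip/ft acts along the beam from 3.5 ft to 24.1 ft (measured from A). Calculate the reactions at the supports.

Resultant of the distributed load: 0.92 × 20.6 = 18.952 kip at 13.8 ft from A.
ΣM about A: B_y·29.8 − 35·22.7 − 323.8 − 20·28.1 − (0.92·20.6)·13.8 = 0 → B_y = 1941.8376/29.8 = 65.1623 ≈ 65.16 kip.
ΣF_y = 0: A_y + 65.1623 − 35 − 20 − 0.92·20.6 = 0 → A_y = 8.790 kip.
ΣF_x = 0: no horizontal applied forces, so A_x = 0.

A_x = 0, A_y = 8.790 kip, B_y = 65.16 kip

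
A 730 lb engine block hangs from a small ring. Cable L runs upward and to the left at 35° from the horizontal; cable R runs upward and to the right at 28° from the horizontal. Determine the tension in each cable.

ΣF_x = 0: −T_L·cos35° + T_R·cos28° = 0 → T_R = 0.927747·T_L.
ΣF_y = 0: T_L·sin35° + T_R·sin28° = 730.
Substitute: T_L·(0.573576 + 0.927747·0.469472) = 730 → T_L = 723.397 ≈ 723.4 lb.
Then T_R = 0.927747 × 723.397 = 671.1 lb.

T_L = 723.4 lb, T_R = 671.1 lb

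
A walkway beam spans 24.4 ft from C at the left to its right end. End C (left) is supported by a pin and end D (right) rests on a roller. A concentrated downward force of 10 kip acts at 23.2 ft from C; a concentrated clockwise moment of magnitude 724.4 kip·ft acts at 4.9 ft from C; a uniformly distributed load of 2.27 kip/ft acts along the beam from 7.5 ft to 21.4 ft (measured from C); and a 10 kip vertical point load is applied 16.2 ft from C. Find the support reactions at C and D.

Resultant of the distributed load: 2.27 × 13.9 = 31.553 kip at 14.45 ft from C.
ΣM about C: D_y·24.4 − 10·23.2 − 724.4 − (2.27·13.9)·14.45 − 10·16.2 = 0 → D_y = 1574.34085/24.4 = 64.5222 ≈ 64.52 kip.
ΣF_y = 0: C_y + 64.5222 − 10 − 2.27·13.9 − 10 = 0 → C_y = -12.97 kip.
ΣF_x = 0: no horizontal applied forces, so C_x = 0.

C_x = 0, C_y = -12.97 kip, D_y = 64.52 kip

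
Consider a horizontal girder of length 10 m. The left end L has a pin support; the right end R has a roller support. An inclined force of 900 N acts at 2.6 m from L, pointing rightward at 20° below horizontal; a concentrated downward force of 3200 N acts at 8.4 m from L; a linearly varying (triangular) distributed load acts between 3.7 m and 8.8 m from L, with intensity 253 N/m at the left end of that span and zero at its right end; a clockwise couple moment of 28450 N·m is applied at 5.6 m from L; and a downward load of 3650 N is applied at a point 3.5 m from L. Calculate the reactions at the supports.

L_x = -845.7 N, L_y = 564.1 N, R_y = 7239 N

Resultant of the triangular load: ½ × 253 × 5.1 = 645.15 N, acting at 5.4 m from L (one-third of the span from the peak).
Taking moments about L: R_y·10 − 900·sin20°·2.6 − 3200·8.4 − (½·253·5.1)·5.4 − 28450 − 3650·3.5 = 0 → R_y = 72389.1/10 = 7238.91 ≈ 7239 N.
ΣF_y = 0: L_y + 7238.91 − 900·sin20° − 3200 − ½·253·5.1 − 3650 = 0 → L_y = 564.1 N.
ΣF_x = 0: L_x + 900·cos20° = 0 → L_x = -845.7 N.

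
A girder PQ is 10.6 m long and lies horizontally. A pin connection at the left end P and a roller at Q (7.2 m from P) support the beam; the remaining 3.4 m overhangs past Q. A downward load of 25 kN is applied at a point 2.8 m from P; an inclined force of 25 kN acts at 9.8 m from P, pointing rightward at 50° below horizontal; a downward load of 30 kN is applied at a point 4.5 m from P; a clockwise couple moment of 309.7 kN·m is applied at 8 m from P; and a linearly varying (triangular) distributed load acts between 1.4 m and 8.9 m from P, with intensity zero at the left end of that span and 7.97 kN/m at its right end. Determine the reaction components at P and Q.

P_x = -16.07 kN, P_y = -20.08 kN, Q_y = 124.1 kN

Resultant of the triangular load: ½ × 7.97 × 7.5 = 29.8875 kN, acting at 6.4 m from P (one-third of the span from the peak).
Moments about P: Q_y·7.2 − 25·2.8 − 25·sin50°·9.8 − 30·4.5 − 309.7 − (½·7.97·7.5)·6.4 = 0 → Q_y = 893.661/7.2 = 124.12 ≈ 124.1 kN.
ΣF_y = 0: P_y + 124.12 − 25 − 25·sin50° − 30 − ½·7.97·7.5 = 0 → P_y = -20.08 kN.
ΣF_x = 0: P_x + 25·cos50° = 0 → P_x = -16.07 kN.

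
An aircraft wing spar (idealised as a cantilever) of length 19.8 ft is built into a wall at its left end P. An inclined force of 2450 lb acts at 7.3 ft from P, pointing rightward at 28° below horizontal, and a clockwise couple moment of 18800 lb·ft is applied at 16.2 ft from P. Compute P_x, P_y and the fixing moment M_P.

P_x = -2163 lb, P_y = 1150 lb, M_P = 27200 lb·ft

ΣF_x = 0: P_x + 2450·cos28° = 0 → P_x = -2163 lb.
ΣF_y = 0: P_y − 2450·sin28° = 0 → P_y = 1150 lb.
ΣM about P: M_P − 2450·sin28°·7.3 − 18800 = 0 → M_P = 27200 lb·ft.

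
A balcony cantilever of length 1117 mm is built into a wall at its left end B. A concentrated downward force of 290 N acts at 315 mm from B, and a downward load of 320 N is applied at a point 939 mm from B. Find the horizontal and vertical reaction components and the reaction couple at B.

ΣF_x = 0: B_x = 0.
ΣF_y = 0: B_y − 290 − 320 = 0 → B_y = 610.0 N.
ΣM about B: M_B − 290·315 − 320·939 = 0 → M_B = 391800 N·mm.

B_x = 0, B_y = 610.0 N, M_B = 391800 N·mm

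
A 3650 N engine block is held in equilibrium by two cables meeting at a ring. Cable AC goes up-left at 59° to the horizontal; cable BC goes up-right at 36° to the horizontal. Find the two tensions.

ΣF_x = 0: −T_AC·cos59° + T_BC·cos36° = 0 → T_BC = 0.636622·T_AC.
ΣF_y = 0: T_AC·sin59° + T_BC·sin36° = 3650.
Substitute: T_AC·(0.857167 + 0.636622·0.587785) = 3650 → T_AC = 2964.19 ≈ 2964 N.
Then T_BC = 0.636622 × 2964.19 = 1887 N.

T_AC = 2964 N, T_BC = 1887 N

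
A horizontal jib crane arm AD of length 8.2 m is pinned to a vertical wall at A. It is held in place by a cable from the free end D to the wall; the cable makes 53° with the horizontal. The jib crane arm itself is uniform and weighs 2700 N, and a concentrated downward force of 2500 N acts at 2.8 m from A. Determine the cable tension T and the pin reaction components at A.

T = 2759 N, A_x = 1661 N, A_y = 2996 N

ΣM about A: T·sin53°·8.2 − 2700·4.1 − 2500·2.8 = 0 → T = 18070/(8.2·0.798636) = 2759.28 ≈ 2759 N.
ΣF_x = 0: A_x − T·cos53° = 0 → A_x = 2759.28 × 0.601815 = 1661 N.
ΣF_y = 0: A_y + T·sin53° − 2700 − 2500 = 0 → A_y = 5200 − 2759.28 × 0.798636 = 2996 N.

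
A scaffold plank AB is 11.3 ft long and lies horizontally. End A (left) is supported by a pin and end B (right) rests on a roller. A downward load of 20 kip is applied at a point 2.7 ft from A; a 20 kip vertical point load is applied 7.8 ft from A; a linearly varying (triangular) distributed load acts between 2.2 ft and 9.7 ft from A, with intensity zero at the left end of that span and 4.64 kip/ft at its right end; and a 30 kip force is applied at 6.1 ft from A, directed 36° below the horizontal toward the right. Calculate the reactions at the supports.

A_x = -24.27 kip, A_y = 35.84 kip, B_y = 39.19 kip

Resultant of the triangular load: ½ × 4.64 × 7.5 = 17.4 kip, acting at 7.2 ft from A (one-third of the span from the peak).
Moments about A: B_y·11.3 − 20·2.7 − 20·7.8 − (½·4.64·7.5)·7.2 − 30·sin36°·6.1 = 0 → B_y = 442.845/11.3 = 39.1898 ≈ 39.19 kip.
ΣF_y = 0: A_y + 39.1898 − 20 − 20 − ½·4.64·7.5 − 30·sin36° = 0 → A_y = 35.84 kip.
ΣF_x = 0: A_x + 30·cos36° = 0 → A_x = -24.27 kip.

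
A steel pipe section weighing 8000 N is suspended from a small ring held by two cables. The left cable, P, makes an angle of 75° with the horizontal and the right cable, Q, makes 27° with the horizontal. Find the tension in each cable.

T_P = 7287 N, T_Q = 2117 N

ΣF_x = 0: −T_P·cos75° + T_Q·cos27° = 0 → T_Q = 0.290479·T_P.
ΣF_y = 0: T_P·sin75° + T_Q·sin27° = 8000.
Substitute: T_P·(0.965926 + 0.290479·0.45399) = 8000 → T_P = 7287.3 ≈ 7287 N.
Then T_Q = 0.290479 × 7287.3 = 2117 N.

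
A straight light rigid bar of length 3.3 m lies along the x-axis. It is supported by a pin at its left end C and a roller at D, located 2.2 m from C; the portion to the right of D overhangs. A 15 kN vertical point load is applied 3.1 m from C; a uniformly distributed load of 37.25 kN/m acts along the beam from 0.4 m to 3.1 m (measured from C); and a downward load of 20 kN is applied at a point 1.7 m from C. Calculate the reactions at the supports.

Resultant of the distributed load: 37.25 × 2.7 = 100.575 kN at 1.75 m from C.
ΣM about C: D_y·2.2 − 15·3.1 − (37.25·2.7)·1.75 − 20·1.7 = 0 → D_y = 256.50625/2.2 = 116.594 ≈ 116.6 kN.
ΣF_y = 0: C_y + 116.594 − 15 − 37.25·2.7 − 20 = 0 → C_y = 18.98 kN.
ΣF_x = 0: no horizontal applied forces, so C_x = 0.

C_x = 0, C_y = 18.98 kN, D_y = 116.6 kN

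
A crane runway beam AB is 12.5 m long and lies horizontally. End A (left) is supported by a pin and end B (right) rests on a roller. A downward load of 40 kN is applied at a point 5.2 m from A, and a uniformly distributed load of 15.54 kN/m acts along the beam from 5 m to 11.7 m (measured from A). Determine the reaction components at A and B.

Resultant of the distributed load: 15.54 × 6.7 = 104.118 kN at 8.35 m from A.
Taking moments about A: B_y·12.5 − 40·5.2 − (15.54·6.7)·8.35 = 0 → B_y = 1077.3853/12.5 = 86.1908 ≈ 86.19 kN.
ΣF_y = 0: A_y + 86.1908 − 40 − 15.54·6.7 = 0 → A_y = 57.93 kN.
ΣF_x = 0: no horizontal applied forces, so A_x = 0.

A_x = 0, A_y = 57.93 kN, B_y = 86.19 kN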